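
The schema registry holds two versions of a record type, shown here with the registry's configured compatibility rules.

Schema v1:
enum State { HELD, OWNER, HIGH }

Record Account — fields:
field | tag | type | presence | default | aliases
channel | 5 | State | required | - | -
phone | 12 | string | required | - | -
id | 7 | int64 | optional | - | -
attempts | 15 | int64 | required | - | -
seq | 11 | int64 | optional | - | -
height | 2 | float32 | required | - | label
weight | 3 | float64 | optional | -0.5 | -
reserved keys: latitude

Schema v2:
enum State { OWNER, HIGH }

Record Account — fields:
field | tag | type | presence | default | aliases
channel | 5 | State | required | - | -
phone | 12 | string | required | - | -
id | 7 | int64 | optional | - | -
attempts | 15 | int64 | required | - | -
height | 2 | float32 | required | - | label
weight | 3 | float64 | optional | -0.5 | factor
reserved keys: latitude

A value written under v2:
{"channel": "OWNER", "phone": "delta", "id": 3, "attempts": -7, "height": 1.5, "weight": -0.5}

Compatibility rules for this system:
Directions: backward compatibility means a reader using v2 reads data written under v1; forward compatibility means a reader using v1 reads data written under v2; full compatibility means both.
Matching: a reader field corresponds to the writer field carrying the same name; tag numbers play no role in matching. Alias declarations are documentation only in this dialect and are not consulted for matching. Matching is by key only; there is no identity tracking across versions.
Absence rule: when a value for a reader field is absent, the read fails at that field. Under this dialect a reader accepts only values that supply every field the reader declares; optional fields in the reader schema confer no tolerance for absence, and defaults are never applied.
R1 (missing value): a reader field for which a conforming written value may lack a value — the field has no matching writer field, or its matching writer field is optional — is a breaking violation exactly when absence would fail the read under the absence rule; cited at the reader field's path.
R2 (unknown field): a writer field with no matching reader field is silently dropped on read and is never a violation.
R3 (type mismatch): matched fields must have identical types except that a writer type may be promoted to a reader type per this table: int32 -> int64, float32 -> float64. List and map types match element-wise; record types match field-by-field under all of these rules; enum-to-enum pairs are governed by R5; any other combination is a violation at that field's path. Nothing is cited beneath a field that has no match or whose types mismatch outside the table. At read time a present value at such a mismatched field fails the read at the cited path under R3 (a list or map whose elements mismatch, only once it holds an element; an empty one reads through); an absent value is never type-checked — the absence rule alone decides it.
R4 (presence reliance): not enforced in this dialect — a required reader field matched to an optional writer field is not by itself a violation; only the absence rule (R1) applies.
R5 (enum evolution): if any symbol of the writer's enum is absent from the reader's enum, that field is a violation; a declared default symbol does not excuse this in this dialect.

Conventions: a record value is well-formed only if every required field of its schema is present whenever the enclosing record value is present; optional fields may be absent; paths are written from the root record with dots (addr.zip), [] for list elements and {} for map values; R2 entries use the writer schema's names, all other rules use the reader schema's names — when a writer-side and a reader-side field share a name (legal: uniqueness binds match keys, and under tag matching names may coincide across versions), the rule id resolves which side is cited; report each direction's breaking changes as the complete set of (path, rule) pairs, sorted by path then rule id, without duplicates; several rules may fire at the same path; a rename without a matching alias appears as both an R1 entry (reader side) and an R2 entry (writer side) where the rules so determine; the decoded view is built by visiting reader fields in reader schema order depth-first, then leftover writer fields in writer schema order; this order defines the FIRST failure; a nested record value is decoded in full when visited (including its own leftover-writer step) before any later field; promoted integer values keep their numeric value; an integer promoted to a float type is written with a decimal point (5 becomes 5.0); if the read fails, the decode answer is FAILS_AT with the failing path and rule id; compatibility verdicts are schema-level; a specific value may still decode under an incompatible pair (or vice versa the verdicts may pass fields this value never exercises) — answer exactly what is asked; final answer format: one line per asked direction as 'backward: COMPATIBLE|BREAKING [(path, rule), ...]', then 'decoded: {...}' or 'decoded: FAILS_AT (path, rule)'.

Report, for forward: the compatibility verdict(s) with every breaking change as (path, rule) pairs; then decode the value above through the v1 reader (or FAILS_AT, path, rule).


forward: BREAKING [(id, R1), (seq, R1), (weight, R1)]; decoded: FAILS_AT (seq, R1)

in Account below, arrows point writer -> reader
forward analysis of Account with v1 as reader and v2 as writer:
  writer required, State -> State: reader channel maps from writer channel
  writer required, string -> string: reader phone maps from writer phone
  writer optional, int64 -> int64: reader id maps from writer id
  writer required, int64 -> int64: reader attempts maps from writer attempts
  no writer field matches reader seq
  writer required, float32 -> float32: reader height maps from writer height
  writer optional, float64 -> float64: reader weight maps from writer weight
  violation R1 at id
  violation R1 at seq
  violation R1 at weight
  forward on Account therefore BREAKING (3)
decode walk for Account under reader schema v1:
  channel := "OWNER"
  phone := "delta"
  id := 3
  attempts := -7
  read fails at seq under R1 (no fill)
  => FAILS_AT (seq, R1)
diffs on Account not affecting the asked answer:
  enum State (field channel in record Account): symbol HELD removed -> affects backward compatibility only, which is not asked


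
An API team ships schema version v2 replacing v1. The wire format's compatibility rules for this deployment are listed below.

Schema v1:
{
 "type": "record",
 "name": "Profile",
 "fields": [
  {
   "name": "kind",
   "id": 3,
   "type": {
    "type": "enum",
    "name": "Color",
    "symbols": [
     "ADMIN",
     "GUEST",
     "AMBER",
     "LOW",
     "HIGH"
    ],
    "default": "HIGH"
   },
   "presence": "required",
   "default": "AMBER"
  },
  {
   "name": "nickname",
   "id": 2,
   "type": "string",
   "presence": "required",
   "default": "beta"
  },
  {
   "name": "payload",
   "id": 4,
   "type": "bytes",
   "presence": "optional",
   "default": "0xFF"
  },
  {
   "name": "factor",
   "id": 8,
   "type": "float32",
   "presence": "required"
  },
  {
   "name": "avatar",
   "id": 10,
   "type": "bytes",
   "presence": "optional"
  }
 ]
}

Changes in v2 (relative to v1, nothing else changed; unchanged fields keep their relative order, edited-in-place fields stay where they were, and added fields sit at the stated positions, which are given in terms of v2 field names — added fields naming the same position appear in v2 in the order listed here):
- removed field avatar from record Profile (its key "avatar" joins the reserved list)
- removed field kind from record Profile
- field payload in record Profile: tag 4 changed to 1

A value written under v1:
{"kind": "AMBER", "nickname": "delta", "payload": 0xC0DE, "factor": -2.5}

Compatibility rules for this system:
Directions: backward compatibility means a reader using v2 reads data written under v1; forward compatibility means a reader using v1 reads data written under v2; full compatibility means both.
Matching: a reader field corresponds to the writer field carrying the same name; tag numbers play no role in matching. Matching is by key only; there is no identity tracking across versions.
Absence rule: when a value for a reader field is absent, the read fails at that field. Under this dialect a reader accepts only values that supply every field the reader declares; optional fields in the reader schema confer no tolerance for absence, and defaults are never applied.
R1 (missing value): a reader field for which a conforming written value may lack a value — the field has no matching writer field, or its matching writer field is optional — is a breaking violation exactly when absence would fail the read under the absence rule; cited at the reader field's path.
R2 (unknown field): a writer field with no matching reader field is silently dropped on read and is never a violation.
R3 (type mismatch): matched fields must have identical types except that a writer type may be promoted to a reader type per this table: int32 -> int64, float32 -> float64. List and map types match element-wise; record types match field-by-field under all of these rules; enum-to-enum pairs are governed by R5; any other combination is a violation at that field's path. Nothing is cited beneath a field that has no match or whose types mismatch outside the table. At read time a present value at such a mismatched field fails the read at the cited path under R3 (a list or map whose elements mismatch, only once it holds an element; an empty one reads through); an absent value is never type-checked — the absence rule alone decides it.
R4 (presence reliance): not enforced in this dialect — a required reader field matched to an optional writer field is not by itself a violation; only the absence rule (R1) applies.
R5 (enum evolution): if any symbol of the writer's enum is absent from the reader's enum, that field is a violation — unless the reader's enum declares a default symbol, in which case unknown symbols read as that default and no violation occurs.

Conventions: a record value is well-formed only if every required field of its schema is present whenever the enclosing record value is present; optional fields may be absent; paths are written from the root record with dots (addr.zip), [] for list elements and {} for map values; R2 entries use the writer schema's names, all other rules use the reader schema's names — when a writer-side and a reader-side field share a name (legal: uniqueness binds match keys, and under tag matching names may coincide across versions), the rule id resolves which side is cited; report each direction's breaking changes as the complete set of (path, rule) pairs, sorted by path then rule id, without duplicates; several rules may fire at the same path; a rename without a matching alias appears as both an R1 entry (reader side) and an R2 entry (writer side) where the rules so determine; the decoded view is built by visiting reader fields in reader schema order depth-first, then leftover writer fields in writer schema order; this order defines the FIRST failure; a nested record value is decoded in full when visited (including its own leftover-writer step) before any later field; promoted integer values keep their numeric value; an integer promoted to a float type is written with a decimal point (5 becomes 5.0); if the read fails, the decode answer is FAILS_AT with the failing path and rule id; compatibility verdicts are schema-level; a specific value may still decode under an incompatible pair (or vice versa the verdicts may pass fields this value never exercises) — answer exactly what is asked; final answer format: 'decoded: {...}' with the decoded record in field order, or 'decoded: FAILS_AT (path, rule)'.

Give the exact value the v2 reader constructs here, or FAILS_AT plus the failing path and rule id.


arrows below run writer -> reader for Profile
decode (reader v2):
  nickname := "delta"
  payload := 0xC0DE
  factor := -2.5
  writer kind: unknown -> dropped
  => decoded: {"nickname": "delta", "payload": 0xC0DE, "factor": -2.5}
the rest of the Profile diff is inert for this question:
  field payload in record Profile: tag 4 changed to 1 -> inert under this dialect — no rule fires on Profile and the result does not move

decoded: {"nickname": "delta", "payload": 0xC0DE, "factor": -2.5}


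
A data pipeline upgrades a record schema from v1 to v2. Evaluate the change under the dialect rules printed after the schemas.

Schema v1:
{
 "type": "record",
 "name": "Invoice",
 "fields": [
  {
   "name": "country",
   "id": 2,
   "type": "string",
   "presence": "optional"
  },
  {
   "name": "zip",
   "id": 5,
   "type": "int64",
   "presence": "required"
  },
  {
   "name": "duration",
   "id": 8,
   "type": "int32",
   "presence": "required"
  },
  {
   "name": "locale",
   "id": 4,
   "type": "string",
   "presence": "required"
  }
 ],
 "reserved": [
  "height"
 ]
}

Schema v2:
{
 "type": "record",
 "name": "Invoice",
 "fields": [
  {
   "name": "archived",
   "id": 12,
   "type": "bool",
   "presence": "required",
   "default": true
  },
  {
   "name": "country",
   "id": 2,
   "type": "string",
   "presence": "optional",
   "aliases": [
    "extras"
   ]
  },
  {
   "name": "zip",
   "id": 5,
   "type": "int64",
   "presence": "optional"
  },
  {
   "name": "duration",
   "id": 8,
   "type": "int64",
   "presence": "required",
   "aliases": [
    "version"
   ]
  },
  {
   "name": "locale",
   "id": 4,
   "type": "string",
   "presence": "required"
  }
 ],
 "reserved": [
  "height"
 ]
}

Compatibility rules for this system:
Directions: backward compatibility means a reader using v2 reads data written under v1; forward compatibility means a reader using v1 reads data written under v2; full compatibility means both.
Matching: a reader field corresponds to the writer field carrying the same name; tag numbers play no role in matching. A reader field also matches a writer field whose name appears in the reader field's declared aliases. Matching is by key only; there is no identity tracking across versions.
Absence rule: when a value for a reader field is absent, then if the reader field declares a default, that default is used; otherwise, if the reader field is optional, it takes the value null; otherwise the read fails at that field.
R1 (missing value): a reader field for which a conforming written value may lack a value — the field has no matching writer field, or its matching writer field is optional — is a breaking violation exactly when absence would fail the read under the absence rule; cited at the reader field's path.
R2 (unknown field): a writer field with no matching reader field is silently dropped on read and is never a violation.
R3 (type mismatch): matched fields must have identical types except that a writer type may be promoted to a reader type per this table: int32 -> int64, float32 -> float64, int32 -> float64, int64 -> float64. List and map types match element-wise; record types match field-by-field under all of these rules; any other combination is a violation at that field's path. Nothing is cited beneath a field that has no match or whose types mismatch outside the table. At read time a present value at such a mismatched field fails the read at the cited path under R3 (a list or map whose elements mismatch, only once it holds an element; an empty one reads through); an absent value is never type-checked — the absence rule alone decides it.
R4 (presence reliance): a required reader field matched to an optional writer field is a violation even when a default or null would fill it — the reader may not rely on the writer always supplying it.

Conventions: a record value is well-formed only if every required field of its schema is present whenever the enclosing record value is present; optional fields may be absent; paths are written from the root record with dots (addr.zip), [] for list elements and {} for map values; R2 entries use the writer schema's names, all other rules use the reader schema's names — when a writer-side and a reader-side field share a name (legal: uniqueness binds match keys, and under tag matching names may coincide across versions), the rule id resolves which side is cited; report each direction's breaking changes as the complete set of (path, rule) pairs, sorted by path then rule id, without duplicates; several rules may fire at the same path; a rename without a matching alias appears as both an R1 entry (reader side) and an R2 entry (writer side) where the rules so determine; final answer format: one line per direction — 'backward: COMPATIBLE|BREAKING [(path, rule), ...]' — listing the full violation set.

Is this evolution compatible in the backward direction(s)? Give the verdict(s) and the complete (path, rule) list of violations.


each type pair in Invoice: writer, then reader
backward for Invoice (reader v2, writer v1):
  archived has no writer counterpart
  writer optional, string -> string: reader country maps from writer country
  writer required, int64 -> int64: reader zip maps from writer zip
  writer required, int32 -> int64: reader duration maps from writer duration
  writer required, string -> string: reader locale maps from writer locale
  => backward verdict for Invoice: COMPATIBLE, no violations
the rest of the Invoice diff is inert for this question:
  field duration in record Invoice: type int32 changed to int64 -> fires only in the forward direction of Invoice, which is not asked here
  field zip in record Invoice: required changed to optional -> fires only in the forward direction of Invoice, which is not asked here
  added field archived to record Invoice: required bool, tag 12, default true (in v2 it sits immediately before country) -> no rule fires on it in Invoice's dialect; the asked verdict holds

backward: COMPATIBLE []


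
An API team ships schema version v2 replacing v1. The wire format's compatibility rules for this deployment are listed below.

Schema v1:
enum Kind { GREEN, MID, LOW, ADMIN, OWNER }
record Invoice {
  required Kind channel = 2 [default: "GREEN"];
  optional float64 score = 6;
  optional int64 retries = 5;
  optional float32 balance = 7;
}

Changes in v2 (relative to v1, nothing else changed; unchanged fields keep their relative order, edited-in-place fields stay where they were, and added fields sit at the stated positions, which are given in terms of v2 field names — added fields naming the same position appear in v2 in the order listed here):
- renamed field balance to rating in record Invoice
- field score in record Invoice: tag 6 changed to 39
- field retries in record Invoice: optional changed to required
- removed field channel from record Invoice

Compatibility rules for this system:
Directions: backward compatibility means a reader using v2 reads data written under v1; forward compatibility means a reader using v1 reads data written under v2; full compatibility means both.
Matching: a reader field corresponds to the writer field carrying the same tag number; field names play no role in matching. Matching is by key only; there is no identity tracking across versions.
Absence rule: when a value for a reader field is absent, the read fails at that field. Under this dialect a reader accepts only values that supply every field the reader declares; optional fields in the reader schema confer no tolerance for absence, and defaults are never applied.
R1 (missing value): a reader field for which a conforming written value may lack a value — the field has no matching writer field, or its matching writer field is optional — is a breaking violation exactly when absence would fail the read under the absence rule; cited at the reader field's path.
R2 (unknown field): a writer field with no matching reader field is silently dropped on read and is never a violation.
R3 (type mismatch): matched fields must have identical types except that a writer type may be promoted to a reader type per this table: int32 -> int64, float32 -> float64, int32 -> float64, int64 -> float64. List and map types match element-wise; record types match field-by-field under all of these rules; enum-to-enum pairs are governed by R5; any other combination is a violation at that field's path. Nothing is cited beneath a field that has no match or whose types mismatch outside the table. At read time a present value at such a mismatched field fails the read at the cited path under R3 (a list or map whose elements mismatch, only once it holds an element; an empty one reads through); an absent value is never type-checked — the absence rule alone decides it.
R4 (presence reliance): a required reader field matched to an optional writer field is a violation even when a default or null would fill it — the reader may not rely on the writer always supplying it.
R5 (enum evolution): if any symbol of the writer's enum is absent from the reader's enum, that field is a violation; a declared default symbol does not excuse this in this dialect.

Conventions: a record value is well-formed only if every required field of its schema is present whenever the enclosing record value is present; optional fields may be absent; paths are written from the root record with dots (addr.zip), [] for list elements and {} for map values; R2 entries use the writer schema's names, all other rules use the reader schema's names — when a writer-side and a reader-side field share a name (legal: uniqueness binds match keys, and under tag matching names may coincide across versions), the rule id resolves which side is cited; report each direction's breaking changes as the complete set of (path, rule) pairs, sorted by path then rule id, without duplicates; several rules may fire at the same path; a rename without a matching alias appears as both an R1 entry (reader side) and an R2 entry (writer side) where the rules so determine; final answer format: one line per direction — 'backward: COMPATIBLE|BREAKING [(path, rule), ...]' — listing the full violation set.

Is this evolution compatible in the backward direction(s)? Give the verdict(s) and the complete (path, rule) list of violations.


backward: BREAKING [(rating, R1), (retries, R1), (retries, R4), (score, R1)]

in Invoice below, arrows point writer -> reader
backward on Invoice — v2 reading data written by v1:
  no writer field matches reader score
  int64 -> int64, writer optional: retries aligns to retries
  float32 -> float32, writer optional: rating aligns to balance
  writer field channel has no reader counterpart
  writer field score has no reader counterpart
  breaking: (rating, R1)
  breaking: (retries, R1)
  breaking: (retries, R4)
  breaking: (score, R1)
  => backward verdict for Invoice: BREAKING, 4 violation(s)
remaining Invoice differences; none change what is asked:
  field score in record Invoice: tag 6 changed to 39 -> triggers nothing under Invoice's printed rules — same verdict
  removed field channel from record Invoice -> affects forward compatibility only, which is not asked


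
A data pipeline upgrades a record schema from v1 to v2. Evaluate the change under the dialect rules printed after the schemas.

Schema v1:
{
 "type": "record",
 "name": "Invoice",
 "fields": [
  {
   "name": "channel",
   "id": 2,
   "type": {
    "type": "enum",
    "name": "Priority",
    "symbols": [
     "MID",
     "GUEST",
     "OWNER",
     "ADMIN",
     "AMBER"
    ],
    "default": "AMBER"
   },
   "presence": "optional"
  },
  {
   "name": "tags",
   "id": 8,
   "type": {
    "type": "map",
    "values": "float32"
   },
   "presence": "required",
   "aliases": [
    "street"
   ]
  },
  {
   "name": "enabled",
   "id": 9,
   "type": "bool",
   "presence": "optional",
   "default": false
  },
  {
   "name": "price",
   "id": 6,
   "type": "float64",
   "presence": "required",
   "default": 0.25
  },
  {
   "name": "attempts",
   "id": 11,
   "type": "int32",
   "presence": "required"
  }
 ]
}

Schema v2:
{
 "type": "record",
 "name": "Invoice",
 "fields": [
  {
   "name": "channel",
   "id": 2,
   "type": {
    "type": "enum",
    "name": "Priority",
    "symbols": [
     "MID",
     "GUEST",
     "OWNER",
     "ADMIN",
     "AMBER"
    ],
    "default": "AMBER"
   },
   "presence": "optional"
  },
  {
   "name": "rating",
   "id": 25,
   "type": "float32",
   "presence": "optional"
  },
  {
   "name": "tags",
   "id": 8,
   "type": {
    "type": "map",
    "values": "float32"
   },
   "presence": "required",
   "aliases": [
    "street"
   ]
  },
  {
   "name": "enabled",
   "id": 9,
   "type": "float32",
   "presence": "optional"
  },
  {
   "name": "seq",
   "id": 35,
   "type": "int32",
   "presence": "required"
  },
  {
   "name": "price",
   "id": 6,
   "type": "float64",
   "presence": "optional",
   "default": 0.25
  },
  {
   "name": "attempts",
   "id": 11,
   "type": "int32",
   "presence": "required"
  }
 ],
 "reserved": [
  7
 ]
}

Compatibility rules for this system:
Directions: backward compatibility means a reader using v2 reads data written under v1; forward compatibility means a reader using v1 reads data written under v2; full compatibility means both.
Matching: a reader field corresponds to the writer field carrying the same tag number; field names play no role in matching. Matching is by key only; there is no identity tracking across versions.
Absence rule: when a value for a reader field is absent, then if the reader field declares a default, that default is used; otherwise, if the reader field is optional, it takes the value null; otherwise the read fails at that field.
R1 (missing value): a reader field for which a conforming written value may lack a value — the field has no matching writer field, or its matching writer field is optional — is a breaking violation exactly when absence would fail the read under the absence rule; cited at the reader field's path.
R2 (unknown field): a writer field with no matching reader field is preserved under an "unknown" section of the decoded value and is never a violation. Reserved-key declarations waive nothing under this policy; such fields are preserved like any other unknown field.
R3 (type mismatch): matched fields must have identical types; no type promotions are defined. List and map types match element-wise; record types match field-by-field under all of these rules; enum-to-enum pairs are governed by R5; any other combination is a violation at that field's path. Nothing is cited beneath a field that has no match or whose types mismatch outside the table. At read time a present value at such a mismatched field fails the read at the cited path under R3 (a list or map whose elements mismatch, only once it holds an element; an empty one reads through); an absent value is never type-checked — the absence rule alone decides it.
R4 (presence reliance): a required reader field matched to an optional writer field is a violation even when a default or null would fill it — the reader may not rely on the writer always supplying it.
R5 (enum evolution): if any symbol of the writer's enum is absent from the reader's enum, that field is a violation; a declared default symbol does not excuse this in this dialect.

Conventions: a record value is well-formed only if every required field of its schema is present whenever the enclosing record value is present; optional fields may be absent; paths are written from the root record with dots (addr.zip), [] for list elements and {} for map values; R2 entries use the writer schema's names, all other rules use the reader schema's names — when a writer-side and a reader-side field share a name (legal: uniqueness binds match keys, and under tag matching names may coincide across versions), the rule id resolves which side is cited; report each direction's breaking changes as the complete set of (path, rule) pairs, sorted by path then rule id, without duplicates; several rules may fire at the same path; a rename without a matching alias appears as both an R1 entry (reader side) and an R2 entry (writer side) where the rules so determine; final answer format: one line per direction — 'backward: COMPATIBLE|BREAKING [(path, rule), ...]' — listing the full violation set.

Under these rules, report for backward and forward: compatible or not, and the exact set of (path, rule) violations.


backward: BREAKING [(enabled, R3), (seq, R1)]; forward: BREAKING [(enabled, R3), (price, R4)]

each type pair in Invoice: writer, then reader
checking backward for Invoice: reader v2 against writer v1:
  channel: Priority -> Priority, writer optional; from channel
  rating has no writer counterpart
  tags: map<string, float32> -> map<string, float32>, writer required; from tags
  enabled: bool -> float32, writer optional; from enabled
  seq has no writer counterpart
  price: float64 -> float64, writer required; from price
  attempts: int32 -> int32, writer required; from attempts
  R3 fires at enabled
  R1 fires at seq
  => 2 violation(s): backward is BREAKING for Invoice
checking forward for Invoice: reader v1 against writer v2:
  channel: Priority -> Priority, writer optional; from channel
  tags: map<string, float32> -> map<string, float32>, writer required; from tags
  enabled: float32 -> bool, writer optional; from enabled
  price: float64 -> float64, writer optional; from price
  attempts: int32 -> int32, writer required; from attempts
  writer rating: unknown to reader
  writer seq: unknown to reader
  R3 fires at enabled
  R4 fires at price
  => 2 violation(s): forward is BREAKING for Invoice


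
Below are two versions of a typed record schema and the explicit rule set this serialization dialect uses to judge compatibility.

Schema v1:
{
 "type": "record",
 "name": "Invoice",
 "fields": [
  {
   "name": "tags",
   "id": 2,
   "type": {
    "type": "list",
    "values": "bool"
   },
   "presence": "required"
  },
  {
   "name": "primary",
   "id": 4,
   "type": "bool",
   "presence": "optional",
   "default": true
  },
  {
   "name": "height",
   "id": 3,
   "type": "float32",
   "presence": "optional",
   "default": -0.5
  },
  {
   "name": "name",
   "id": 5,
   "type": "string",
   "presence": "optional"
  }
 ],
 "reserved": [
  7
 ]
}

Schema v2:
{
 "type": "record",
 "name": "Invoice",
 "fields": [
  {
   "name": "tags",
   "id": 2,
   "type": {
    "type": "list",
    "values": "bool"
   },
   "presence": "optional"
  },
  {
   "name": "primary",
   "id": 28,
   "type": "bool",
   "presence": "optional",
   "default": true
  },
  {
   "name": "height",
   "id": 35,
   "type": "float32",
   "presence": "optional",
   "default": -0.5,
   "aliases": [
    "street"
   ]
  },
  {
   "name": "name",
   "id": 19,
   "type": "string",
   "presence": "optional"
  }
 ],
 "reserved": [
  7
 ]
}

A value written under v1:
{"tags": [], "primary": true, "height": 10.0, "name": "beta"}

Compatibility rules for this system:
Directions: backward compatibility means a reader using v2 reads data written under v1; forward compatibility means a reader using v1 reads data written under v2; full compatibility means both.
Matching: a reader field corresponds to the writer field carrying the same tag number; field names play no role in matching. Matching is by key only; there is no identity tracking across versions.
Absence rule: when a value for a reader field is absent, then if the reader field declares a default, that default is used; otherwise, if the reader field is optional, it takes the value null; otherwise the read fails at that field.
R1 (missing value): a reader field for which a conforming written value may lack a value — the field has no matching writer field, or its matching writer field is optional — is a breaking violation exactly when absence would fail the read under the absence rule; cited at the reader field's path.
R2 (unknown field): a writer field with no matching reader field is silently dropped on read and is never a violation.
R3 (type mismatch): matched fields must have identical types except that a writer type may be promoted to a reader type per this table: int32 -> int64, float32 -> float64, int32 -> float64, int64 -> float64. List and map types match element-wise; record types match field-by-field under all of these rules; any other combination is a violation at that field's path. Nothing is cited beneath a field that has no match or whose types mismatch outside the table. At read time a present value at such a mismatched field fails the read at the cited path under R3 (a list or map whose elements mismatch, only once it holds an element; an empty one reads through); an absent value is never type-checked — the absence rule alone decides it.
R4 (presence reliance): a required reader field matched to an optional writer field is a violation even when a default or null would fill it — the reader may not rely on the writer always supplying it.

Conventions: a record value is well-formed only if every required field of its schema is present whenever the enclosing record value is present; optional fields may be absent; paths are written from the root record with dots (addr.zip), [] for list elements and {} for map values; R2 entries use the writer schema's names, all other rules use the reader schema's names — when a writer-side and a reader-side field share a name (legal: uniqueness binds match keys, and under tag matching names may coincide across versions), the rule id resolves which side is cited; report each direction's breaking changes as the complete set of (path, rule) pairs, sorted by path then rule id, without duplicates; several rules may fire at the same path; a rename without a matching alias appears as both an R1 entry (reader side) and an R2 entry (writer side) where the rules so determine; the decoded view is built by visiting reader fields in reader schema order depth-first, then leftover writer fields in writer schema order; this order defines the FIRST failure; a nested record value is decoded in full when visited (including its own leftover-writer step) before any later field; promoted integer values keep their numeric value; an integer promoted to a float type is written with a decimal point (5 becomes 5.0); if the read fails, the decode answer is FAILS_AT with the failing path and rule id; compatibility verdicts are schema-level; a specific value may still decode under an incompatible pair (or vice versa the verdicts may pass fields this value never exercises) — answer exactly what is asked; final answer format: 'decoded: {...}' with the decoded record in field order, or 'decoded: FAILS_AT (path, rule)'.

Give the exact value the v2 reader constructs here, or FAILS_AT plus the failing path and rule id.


in Invoice below, arrows point writer -> reader
decoding the Invoice value with the v2 reader:
  tags := []
  primary := true (missing; default applied)
  height := -0.5 (missing; default applied)
  name := null (missing; optional => null)
  writer primary: no reader field; dropped
  writer height: no reader field; dropped
  writer name: no reader field; dropped
  => decoded: {"tags": [], "primary": true, "height": -0.5, "name": null}
ruling out the remaining Invoice differences:
  field primary in record Invoice: tag 4 changed to 28 -> triggers nothing under the printed rules; the Invoice answer is the same either way
  field tags in record Invoice: required changed to optional -> schema-level compatibility only; this Invoice value's decode is unchanged

decoded: {"tags": [], "primary": true, "height": -0.5, "name": null}


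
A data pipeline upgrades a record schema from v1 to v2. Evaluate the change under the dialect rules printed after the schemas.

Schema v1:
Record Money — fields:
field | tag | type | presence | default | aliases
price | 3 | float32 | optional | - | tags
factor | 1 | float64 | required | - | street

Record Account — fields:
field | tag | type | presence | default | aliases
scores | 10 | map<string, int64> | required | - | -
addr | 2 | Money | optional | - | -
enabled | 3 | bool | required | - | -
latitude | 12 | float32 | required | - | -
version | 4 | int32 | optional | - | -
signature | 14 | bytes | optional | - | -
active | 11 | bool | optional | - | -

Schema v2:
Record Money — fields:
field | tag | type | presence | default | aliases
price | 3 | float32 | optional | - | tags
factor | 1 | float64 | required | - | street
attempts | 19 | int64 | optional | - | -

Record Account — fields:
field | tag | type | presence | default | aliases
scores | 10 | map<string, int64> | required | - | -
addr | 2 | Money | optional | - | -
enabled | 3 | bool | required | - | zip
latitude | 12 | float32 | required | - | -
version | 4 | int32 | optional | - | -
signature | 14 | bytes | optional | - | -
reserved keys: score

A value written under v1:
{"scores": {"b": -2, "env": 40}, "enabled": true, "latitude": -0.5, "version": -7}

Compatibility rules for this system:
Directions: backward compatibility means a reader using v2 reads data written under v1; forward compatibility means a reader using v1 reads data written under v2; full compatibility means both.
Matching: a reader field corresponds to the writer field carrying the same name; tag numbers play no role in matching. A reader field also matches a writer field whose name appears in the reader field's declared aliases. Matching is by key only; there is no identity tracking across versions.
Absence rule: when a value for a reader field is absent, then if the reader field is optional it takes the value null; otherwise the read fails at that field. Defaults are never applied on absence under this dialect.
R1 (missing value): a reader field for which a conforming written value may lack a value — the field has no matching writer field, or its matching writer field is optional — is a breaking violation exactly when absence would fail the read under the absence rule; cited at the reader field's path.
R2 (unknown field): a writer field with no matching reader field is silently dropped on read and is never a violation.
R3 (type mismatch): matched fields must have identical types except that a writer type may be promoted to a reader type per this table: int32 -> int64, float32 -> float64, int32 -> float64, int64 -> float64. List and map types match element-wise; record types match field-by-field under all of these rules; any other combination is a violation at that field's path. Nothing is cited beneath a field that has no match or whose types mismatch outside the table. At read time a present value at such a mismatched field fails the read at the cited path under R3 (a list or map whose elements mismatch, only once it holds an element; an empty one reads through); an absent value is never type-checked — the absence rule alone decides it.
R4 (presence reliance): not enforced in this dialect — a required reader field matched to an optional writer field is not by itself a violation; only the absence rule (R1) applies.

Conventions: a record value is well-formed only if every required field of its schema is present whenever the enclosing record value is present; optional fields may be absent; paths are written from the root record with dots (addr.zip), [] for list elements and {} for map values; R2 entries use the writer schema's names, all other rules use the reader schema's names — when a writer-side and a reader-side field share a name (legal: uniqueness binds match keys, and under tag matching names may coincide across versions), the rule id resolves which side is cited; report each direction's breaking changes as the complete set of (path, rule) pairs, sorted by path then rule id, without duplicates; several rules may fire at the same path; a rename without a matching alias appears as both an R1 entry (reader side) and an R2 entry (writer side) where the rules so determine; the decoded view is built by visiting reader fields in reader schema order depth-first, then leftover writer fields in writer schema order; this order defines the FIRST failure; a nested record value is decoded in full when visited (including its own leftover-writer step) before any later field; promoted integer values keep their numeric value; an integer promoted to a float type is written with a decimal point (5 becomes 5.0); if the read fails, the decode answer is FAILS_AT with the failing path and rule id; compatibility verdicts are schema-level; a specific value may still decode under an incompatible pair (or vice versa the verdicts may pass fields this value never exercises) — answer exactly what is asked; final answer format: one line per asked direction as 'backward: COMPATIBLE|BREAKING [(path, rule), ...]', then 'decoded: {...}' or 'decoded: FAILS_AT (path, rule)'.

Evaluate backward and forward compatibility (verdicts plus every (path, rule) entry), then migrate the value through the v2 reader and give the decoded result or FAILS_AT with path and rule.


each type pair in Account: writer, then reader
backward for Account (reader v2, writer v1):
  writer required, map<string, int64> -> map<string, int64>: reader scores maps from writer scores
  writer optional, Money -> Money: reader addr maps from writer addr
  writer required, bool -> bool: reader enabled maps from writer enabled
  writer required, float32 -> float32: reader latitude maps from writer latitude
  writer optional, int32 -> int32: reader version maps from writer version
  writer optional, bytes -> bytes: reader signature maps from writer signature
  writer active: unknown to reader
  writer optional, float32 -> float32: reader addr.price maps from writer addr.price
  writer required, float64 -> float64: reader addr.factor maps from writer addr.factor
  addr.attempts: no writer match
  => backward verdict for Account: COMPATIBLE, no violations
forward for Account (reader v1, writer v2):
  writer required, map<string, int64> -> map<string, int64>: reader scores maps from writer scores
  writer optional, Money -> Money: reader addr maps from writer addr
  writer required, bool -> bool: reader enabled maps from writer enabled
  writer required, float32 -> float32: reader latitude maps from writer latitude
  writer optional, int32 -> int32: reader version maps from writer version
  writer optional, bytes -> bytes: reader signature maps from writer signature
  active: no writer match
  writer optional, float32 -> float32: reader addr.price maps from writer addr.price
  writer required, float64 -> float64: reader addr.factor maps from writer addr.factor
  writer addr.attempts: unknown to reader
  => forward verdict for Account: COMPATIBLE, no violations
decode (reader v2):
  scores := {"b": -2, "env": 40}
  addr := null (absent, optional -> null)
  enabled := true
  latitude := -0.5
  version := -7
  signature := null (absent, optional -> null)
  => decoded: {"scores": {"b": -2, "env": 40}, "addr": null, "enabled": true, "latitude": -0.5, "version": -7, "signature": null}

backward: COMPATIBLE []; forward: COMPATIBLE []; decoded: {"scores": {"b": -2, "env": 40}, "addr": null, "enabled": true, "latitude": -0.5, "version": -7, "signature": null}
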